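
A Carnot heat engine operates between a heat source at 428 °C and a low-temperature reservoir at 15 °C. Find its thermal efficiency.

T_H = 428 °C → 428 + 273.15 = 701.15 K.
T_C = 15 °C → 15 + 273.15 = 288.15 K.
η_rev = 1 − T_C/T_H = 1 − 288.15/701.15 = 0.5890.

η ≈ 0.5890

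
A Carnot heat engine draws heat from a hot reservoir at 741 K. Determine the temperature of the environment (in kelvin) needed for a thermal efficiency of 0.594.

T_C ≈ 301 K

From η = 1 − T_C/T_H, T_C = T_H·(1 − η) = 741.00 × (1 − 0.594) = 301 K.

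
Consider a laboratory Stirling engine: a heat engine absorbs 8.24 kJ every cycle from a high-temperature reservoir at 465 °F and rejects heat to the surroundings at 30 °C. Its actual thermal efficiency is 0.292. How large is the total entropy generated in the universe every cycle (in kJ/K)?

T_H = 465 °F → (465 − 32) × 5/9 = 240.56 °C = 513.71 K.
T_C = 30 °C → 30 + 273.15 = 303.15 K.
W = η·Q_H = 0.292 × 8.24 = 2.406 kJ, so Q_C = Q_H − W = 5.834 kJ.
The hot reservoir loses entropy Q_H/T_H = 8.24/513.71 = 0.01604 kJ/K; the cold reservoir gains Q_C/T_C = 5.834/303.15 = 0.01924 kJ/K.
ΔS_univ = −Q_H/T_H + Q_C/T_C = 0.003204 kJ/K (> 0, since η = 0.292 < η_Carnot = 0.410).

ΔS_univ ≈ 0.003204 kJ/K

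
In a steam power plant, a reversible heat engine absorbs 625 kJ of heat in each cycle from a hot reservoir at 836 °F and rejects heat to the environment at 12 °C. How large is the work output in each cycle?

W ≈ 377 kJ

T_H = 836 °F → (836 − 32) × 5/9 = 446.67 °C = 719.82 K.
T_C = 12 °C → 12 + 273.15 = 285.15 K.
For a reversible engine, η = 1 − T_C/T_H = 1 − 285.15/719.82 = 0.6039.
W = η·Q_H = 0.6039 × 625 = 377 kJ.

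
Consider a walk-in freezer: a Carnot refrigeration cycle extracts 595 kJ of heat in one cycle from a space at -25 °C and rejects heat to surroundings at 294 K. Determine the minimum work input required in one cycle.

W_in ≈ 109.9 kJ

T_C = -25 °C → -25 + 273.15 = 248.15 K.
Carnot COP: COP_R = T_C/(T_H − T_C) = 248.15/45.85 = 5.4122.
W = Q_C/COP_R = 595/5.4122 = 109.9 kJ.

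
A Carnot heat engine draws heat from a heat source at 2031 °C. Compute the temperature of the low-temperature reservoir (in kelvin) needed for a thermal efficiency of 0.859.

T_H = 2031 °C → 2031 + 273.15 = 2304.15 K.
From η = 1 − T_C/T_H, T_C = T_H·(1 − η) = 2304.15 × (1 − 0.859) = 324.9 K.

T_C ≈ 324.9 K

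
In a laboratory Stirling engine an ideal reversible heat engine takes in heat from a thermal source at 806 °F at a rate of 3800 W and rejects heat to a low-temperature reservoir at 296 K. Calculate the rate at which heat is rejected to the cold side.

Q̇_C ≈ 1600 W

T_H = 806 °F → (806 − 32) × 5/9 = 430.00 °C = 703.15 K.
Carnot efficiency: η = 1 − T_C/T_H = 1 − 296.00/703.15 = 0.5790.
For a reversible cycle Q_C/Q_H = T_C/T_H, so Q_C = 3800 × 296.00/703.15 = 1600 W.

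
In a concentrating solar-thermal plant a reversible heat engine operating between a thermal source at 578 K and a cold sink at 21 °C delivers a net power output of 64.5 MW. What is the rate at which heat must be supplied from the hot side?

T_C = 21 °C → 21 + 273.15 = 294.15 K.
η_rev = 1 − T_C/T_H = 1 − 294.15/578.00 = 0.4911.
Q_H = W/η = 64.5/0.4911 = 131 MW.

Q̇_H ≈ 131 MW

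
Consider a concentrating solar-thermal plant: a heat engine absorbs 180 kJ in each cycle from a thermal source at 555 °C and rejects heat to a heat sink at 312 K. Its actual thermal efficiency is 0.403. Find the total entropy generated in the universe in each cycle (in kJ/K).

T_H = 555 °C → 555 + 273.15 = 828.15 K.
W = η·Q_H = 0.403 × 180 = 72.54 kJ, so Q_C = Q_H − W = 107.5 kJ.
Reservoir entropy changes: ΔS_H = −Q_H/T_H = −180/828.15 = -0.2174 kJ/K and ΔS_C = +Q_C/T_C = 107.5/312.00 = 0.3444 kJ/K.
ΔS_univ = −Q_H/T_H + Q_C/T_C = 0.127 kJ/K (> 0, since η = 0.403 < η_Carnot = 0.623).

ΔS_univ ≈ 0.127 kJ/K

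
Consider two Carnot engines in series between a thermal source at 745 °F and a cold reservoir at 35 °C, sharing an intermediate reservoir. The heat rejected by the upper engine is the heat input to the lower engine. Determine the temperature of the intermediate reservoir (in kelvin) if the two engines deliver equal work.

T_m ≈ 489 K

T_H = 745 °F → (745 − 32) × 5/9 = 396.11 °C = 669.26 K.
T_C = 35 °C → 35 + 273.15 = 308.15 K.
For reversible stages Q_m = Q_H·(T_m/T_H). Setting W₁ = Q_H(1 − T_m/T_H) equal to W₂ = Q_m(1 − T_C/T_m) = Q_H·(T_m − T_C)/T_H gives T_H − T_m = T_m − T_C, so T_m = (T_H + T_C)/2 = (669.26 + 308.15)/2 = 489 K.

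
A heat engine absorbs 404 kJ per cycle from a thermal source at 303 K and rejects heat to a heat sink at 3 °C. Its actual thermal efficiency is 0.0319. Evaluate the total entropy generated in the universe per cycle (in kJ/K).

T_C = 3 °C → 3 + 273.15 = 276.15 K.
W = η·Q_H = 0.0319 × 404 = 12.89 kJ, so Q_C = Q_H − W = 391.1 kJ.
Reservoir entropy changes: ΔS_H = −Q_H/T_H = −404/303.00 = -1.333 kJ/K and ΔS_C = +Q_C/T_C = 391.1/276.15 = 1.416 kJ/K.
ΔS_univ = −Q_H/T_H + Q_C/T_C = 0.08297 kJ/K (> 0, since η = 0.0319 < η_Carnot = 0.089).

ΔS_univ ≈ 0.08297 kJ/K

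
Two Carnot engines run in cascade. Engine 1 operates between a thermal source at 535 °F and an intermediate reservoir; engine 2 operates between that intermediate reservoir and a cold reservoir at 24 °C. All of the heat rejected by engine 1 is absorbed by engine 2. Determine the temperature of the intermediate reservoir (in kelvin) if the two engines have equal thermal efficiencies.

T_m ≈ 405 K

T_H = 535 °F → (535 − 32) × 5/9 = 279.44 °C = 552.59 K.
T_C = 24 °C → 24 + 273.15 = 297.15 K.
Equal efficiencies require 1 − T_m/T_H = 1 − T_C/T_m, i.e. T_m/T_H = T_C/T_m, so T_m = √(T_H·T_C) = √(552.59 × 297.15) = 405 K.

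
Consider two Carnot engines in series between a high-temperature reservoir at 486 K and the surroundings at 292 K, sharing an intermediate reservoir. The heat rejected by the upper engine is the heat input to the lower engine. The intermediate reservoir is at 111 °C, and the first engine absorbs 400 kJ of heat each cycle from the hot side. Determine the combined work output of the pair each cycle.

Two reversible stages in series are equivalent to a single Carnot engine between T_H and T_C, so η_total = 1 − T_C/T_H = 1 − 292.00/486.00 = 0.3992.
W_total = η_total · Q_H = 0.3992 × 400 = 159.7 kJ.

W_total ≈ 159.7 kJ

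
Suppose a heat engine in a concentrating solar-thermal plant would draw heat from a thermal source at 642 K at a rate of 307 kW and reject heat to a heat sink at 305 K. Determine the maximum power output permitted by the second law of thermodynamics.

Ẇ_max ≈ 161 kW

By the Carnot theorem, η_max = 1 − T_C/T_H = 1 − 305.00/642.00 = 0.5249.
W_max = η_max · Q_H = 0.5249 × 307 = 161 kW.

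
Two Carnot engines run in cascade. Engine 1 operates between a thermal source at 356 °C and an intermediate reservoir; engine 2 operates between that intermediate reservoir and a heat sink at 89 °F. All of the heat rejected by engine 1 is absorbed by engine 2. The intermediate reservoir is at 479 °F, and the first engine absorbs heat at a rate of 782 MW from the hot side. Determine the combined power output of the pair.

Ẇ_total ≈ 403 MW

T_H = 356 °C → 356 + 273.15 = 629.15 K.
T_C = 89 °F → (89 − 32) × 5/9 = 31.67 °C = 304.82 K.
Two reversible stages in series are equivalent to a single Carnot engine between T_H and T_C, so η_total = 1 − T_C/T_H = 1 − 304.82/629.15 = 0.5155.
W_total = η_total · Q_H = 0.5155 × 782 = 403 MW.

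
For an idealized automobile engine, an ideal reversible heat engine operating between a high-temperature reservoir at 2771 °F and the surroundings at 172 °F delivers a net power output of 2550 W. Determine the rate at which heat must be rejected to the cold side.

Q̇_C ≈ 620 W

T_H = 2771 °F → (2771 − 32) × 5/9 = 1521.67 °C = 1794.82 K.
T_C = 172 °F → (172 − 32) × 5/9 = 77.78 °C = 350.93 K.
For a reversible engine, η = 1 − T_C/T_H = 1 − 350.93/1794.82 = 0.8045.
Since Q_C/Q_H = T_C/T_H and Q_H = W/η, Q_C = W·T_C/(T_H − T_C) = 2550 × 350.93/1443.89 = 620 W.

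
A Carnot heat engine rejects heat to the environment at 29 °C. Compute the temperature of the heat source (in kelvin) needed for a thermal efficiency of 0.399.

T_C = 29 °C → 29 + 273.15 = 302.15 K.
From η = 1 − T_C/T_H, solving for T_H gives T_H = T_C/(1 − η) = 302.15/(1 − 0.399) = 502.7 K.

T_H ≈ 502.7 K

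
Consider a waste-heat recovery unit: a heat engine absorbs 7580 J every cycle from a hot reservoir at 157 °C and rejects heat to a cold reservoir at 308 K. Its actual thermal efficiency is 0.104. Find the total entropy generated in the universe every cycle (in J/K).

T_H = 157 °C → 157 + 273.15 = 430.15 K.
W = η·Q_H = 0.104 × 7580 = 788.3 J, so Q_C = Q_H − W = 6792 J.
The hot reservoir loses entropy Q_H/T_H = 7580/430.15 = 17.62 J/K; the cold reservoir gains Q_C/T_C = 6792/308.00 = 22.05 J/K.
ΔS_univ = −Q_H/T_H + Q_C/T_C = 4.43 J/K (> 0, since η = 0.104 < η_Carnot = 0.284).

ΔS_univ ≈ 4.43 J/K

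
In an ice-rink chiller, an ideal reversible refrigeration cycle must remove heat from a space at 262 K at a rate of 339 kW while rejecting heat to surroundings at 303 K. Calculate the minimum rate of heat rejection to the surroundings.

Q̇_H ≈ 392.0 kW

For a reversible cycle Q_H/Q_C = T_H/T_C, so Q_H = Q_C·T_H/T_C = 339 × 303.00/262.00 = 392.0 kW.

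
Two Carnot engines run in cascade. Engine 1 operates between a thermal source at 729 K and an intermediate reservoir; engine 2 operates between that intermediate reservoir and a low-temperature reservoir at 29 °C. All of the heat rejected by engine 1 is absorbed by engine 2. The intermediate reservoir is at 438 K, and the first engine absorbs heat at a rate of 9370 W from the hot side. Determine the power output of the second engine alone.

T_C = 29 °C → 29 + 273.15 = 302.15 K.
Heat entering the second stage: Q_m = Q_H·(T_m/T_H) = 9370 × 438.00/729.00 = 5630 W.
Second-stage efficiency η₂ = 1 − T_C/T_m = 1 − 302.15/438.00 = 0.3102, so W₂ = η₂·Q_m = 1750 W.

Ẇ₂ ≈ 1750 W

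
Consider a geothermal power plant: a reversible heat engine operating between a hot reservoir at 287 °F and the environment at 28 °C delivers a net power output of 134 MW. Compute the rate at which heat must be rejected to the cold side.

Q̇_C ≈ 355 MW

T_H = 287 °F → (287 − 32) × 5/9 = 141.67 °C = 414.82 K.
T_C = 28 °C → 28 + 273.15 = 301.15 K.
Since the cycle is reversible, η = 1 − T_C/T_H = 1 − 301.15/414.82 = 0.2740.
Since Q_C/Q_H = T_C/T_H and Q_H = W/η, Q_C = W·T_C/(T_H − T_C) = 134 × 301.15/113.67 = 355 MW.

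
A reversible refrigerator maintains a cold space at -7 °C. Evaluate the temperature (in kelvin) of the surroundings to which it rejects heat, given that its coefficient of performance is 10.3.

T_C = -7 °C → -7 + 273.15 = 266.15 K.
COP_R = T_C/(T_H − T_C) ⇒ T_H = T_C·(1 + 1/COP_R) = 266.15 × (1 + 1/10.3) = 292 K.

T_H ≈ 292 K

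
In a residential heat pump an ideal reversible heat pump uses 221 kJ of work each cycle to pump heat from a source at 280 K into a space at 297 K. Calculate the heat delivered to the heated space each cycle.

Q_H ≈ 3861 kJ

The Carnot heat-pump COP is COP_HP = T_H/(T_H − T_C) = 297.00/17.00 = 17.4706.
Q_H = COP_HP · W = 17.4706 × 221 = 3861 kJ.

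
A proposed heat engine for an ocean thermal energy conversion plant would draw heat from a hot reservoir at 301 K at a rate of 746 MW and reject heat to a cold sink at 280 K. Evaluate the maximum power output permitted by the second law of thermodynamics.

Ẇ_max ≈ 52.05 MW

No engine can exceed the Carnot limit: η_max = 1 − T_C/T_H = 1 − 280.00/301.00 = 0.0698.
W_max = η_max · Q_H = 0.0698 × 746 = 52.05 MW.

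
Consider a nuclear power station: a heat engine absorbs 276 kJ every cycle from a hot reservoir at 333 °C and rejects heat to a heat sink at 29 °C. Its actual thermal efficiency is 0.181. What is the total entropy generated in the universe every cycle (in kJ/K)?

T_H = 333 °C → 333 + 273.15 = 606.15 K.
T_C = 29 °C → 29 + 273.15 = 302.15 K.
W = η·Q_H = 0.181 × 276 = 49.96 kJ, so Q_C = Q_H − W = 226.0 kJ.
Entropy balance on the reservoirs: −Q_H/T_H = -0.4553 kJ/K, +Q_C/T_C = 0.7481 kJ/K.
ΔS_univ = −Q_H/T_H + Q_C/T_C = 0.2928 kJ/K (> 0, since η = 0.181 < η_Carnot = 0.502).

ΔS_univ ≈ 0.2928 kJ/K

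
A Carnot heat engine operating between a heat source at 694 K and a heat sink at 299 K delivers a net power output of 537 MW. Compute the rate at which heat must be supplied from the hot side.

Carnot efficiency: η = 1 − T_C/T_H = 1 − 299.00/694.00 = 0.5692.
Q_H = W/η = 537/0.5692 = 943 MW.

Q̇_H ≈ 943 MW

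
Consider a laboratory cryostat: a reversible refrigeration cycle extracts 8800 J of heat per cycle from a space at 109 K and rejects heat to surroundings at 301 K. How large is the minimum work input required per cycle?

Carnot COP: COP_R = T_C/(T_H − T_C) = 109.00/192.00 = 0.5677.
W = Q_C/COP_R = 8800/0.5677 = 15500 J.

W_in ≈ 15500 J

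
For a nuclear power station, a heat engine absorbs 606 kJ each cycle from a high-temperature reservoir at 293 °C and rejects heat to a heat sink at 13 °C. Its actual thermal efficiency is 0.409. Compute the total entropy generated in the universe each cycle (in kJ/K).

T_H = 293 °C → 293 + 273.15 = 566.15 K.
T_C = 13 °C → 13 + 273.15 = 286.15 K.
W = η·Q_H = 0.409 × 606 = 247.9 kJ, so Q_C = Q_H − W = 358.1 kJ.
Entropy balance on the reservoirs: −Q_H/T_H = -1.070 kJ/K, +Q_C/T_C = 1.252 kJ/K.
ΔS_univ = −Q_H/T_H + Q_C/T_C = 0.181 kJ/K (> 0, since η = 0.409 < η_Carnot = 0.495).

ΔS_univ ≈ 0.181 kJ/K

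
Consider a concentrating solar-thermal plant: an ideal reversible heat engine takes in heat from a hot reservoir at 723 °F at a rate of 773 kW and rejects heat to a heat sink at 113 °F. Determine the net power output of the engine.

Ẇ ≈ 399 kW

T_H = 723 °F → (723 − 32) × 5/9 = 383.89 °C = 657.04 K.
T_C = 113 °F → (113 − 32) × 5/9 = 45.00 °C = 318.15 K.
Carnot efficiency: η = 1 − T_C/T_H = 1 − 318.15/657.04 = 0.5158.
W = η·Q_H = 0.5158 × 773 = 399 kW.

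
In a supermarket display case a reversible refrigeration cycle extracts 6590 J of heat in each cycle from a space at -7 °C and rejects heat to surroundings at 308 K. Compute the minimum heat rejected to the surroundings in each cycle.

T_C = -7 °C → -7 + 273.15 = 266.15 K.
For a reversible cycle Q_H/Q_C = T_H/T_C, so Q_H = Q_C·T_H/T_C = 6590 × 308.00/266.15 = 7626 J.

Q_H ≈ 7626 J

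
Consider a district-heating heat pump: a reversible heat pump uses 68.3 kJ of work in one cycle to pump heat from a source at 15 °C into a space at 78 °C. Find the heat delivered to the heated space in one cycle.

Q_H ≈ 380.7 kJ

T_H = 78 °C → 78 + 273.15 = 351.15 K.
T_C = 15 °C → 15 + 273.15 = 288.15 K.
The Carnot heat-pump COP is COP_HP = T_H/(T_H − T_C) = 351.15/63.00 = 5.5738.
Q_H = COP_HP · W = 5.5738 × 68.3 = 380.7 kJ.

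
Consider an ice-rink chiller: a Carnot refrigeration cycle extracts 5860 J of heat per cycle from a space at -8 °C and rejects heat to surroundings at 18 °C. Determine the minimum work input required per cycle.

T_H = 18 °C → 18 + 273.15 = 291.15 K.
T_C = -8 °C → -8 + 273.15 = 265.15 K.
The reversible coefficient of performance is COP_R = T_C/(T_H − T_C) = 265.15/26.00 = 10.1981.
W = Q_C/COP_R = 5860/10.1981 = 575 J.

W_in ≈ 575 J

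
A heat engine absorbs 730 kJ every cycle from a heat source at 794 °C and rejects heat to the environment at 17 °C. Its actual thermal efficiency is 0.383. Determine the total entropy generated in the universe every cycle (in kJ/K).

ΔS_univ ≈ 0.868 kJ/K

T_H = 794 °C → 794 + 273.15 = 1067.15 K.
T_C = 17 °C → 17 + 273.15 = 290.15 K.
W = η·Q_H = 0.383 × 730 = 279.6 kJ, so Q_C = Q_H − W = 450.4 kJ.
Reservoir entropy changes: ΔS_H = −Q_H/T_H = −730/1067.15 = -0.6841 kJ/K and ΔS_C = +Q_C/T_C = 450.4/290.15 = 1.552 kJ/K.
ΔS_univ = −Q_H/T_H + Q_C/T_C = 0.868 kJ/K (> 0, since η = 0.383 < η_Carnot = 0.728).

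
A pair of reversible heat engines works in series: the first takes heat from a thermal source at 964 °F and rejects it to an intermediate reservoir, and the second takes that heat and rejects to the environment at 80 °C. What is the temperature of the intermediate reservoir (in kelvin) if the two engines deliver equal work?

T_m ≈ 572 K

T_H = 964 °F → (964 − 32) × 5/9 = 517.78 °C = 790.93 K.
T_C = 80 °C → 80 + 273.15 = 353.15 K.
For reversible stages Q_m = Q_H·(T_m/T_H). Setting W₁ = Q_H(1 − T_m/T_H) equal to W₂ = Q_m(1 − T_C/T_m) = Q_H·(T_m − T_C)/T_H gives T_H − T_m = T_m − T_C, so T_m = (T_H + T_C)/2 = (790.93 + 353.15)/2 = 572 K.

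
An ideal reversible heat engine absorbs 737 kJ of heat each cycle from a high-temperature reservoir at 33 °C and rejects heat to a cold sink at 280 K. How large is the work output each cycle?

W ≈ 63.0 kJ

T_H = 33 °C → 33 + 273.15 = 306.15 K.
Since the cycle is reversible, η = 1 − T_C/T_H = 1 − 280.00/306.15 = 0.0854.
W = η·Q_H = 0.0854 × 737 = 63.0 kJ.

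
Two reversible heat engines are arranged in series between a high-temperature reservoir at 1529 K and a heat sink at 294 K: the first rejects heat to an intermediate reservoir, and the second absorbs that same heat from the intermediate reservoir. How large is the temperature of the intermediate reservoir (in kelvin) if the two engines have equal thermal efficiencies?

Equal efficiencies require 1 − T_m/T_H = 1 − T_C/T_m, i.e. T_m/T_H = T_C/T_m, so T_m = √(T_H·T_C) = √(1529.00 × 294.00) = 670 K.

T_m ≈ 670 K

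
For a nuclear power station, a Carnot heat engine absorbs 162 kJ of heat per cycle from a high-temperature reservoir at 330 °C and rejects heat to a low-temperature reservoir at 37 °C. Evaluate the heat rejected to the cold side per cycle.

Q_C ≈ 83.30 kJ

T_H = 330 °C → 330 + 273.15 = 603.15 K.
T_C = 37 °C → 37 + 273.15 = 310.15 K.
For a reversible engine, η = 1 − T_C/T_H = 1 − 310.15/603.15 = 0.4858.
For a reversible cycle Q_C/Q_H = T_C/T_H, so Q_C = 162 × 310.15/603.15 = 83.30 kJ.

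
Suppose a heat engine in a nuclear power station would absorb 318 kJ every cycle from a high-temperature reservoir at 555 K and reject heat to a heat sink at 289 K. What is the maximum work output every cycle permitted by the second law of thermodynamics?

By the Carnot theorem, η_max = 1 − T_C/T_H = 1 − 289.00/555.00 = 0.4793.
W_max = η_max · Q_H = 0.4793 × 318 = 152.4 kJ.

W_max ≈ 152.4 kJ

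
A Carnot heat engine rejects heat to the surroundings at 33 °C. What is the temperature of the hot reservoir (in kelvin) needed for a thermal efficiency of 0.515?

T_C = 33 °C → 33 + 273.15 = 306.15 K.
From η = 1 − T_C/T_H, solving for T_H gives T_H = T_C/(1 − η) = 306.15/(1 − 0.515) = 631 K.

T_H ≈ 631 K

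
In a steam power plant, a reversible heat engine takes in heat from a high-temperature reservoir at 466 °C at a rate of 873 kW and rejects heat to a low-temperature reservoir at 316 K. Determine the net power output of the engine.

Ẇ ≈ 500 kW

T_H = 466 °C → 466 + 273.15 = 739.15 K.
η_rev = 1 − T_C/T_H = 1 − 316.00/739.15 = 0.5725.
W = η·Q_H = 0.5725 × 873 = 500 kW.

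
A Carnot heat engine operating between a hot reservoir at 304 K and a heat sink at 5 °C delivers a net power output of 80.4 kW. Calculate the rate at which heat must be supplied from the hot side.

Q̇_H ≈ 945.5 kW

T_C = 5 °C → 5 + 273.15 = 278.15 K.
For a reversible engine, η = 1 − T_C/T_H = 1 − 278.15/304.00 = 0.0850.
Q_H = W/η = 80.4/0.0850 = 945.5 kW.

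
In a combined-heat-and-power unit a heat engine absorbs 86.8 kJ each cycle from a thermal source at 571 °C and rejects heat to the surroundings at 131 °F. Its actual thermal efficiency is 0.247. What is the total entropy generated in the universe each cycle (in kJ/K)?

ΔS_univ ≈ 0.0964 kJ/K

T_H = 571 °C → 571 + 273.15 = 844.15 K.
T_C = 131 °F → (131 − 32) × 5/9 = 55.00 °C = 328.15 K.
W = η·Q_H = 0.247 × 86.8 = 21.44 kJ, so Q_C = Q_H − W = 65.36 kJ.
The hot reservoir loses entropy Q_H/T_H = 86.8/844.15 = 0.1028 kJ/K; the cold reservoir gains Q_C/T_C = 65.36/328.15 = 0.1992 kJ/K.
ΔS_univ = −Q_H/T_H + Q_C/T_C = 0.0964 kJ/K (> 0, since η = 0.247 < η_Carnot = 0.611).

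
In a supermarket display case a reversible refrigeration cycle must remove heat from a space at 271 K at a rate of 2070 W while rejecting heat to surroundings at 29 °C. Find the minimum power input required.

Ẇ_in ≈ 238 W

T_H = 29 °C → 29 + 273.15 = 302.15 K.
COP_R = T_C/(T_H − T_C) = 271.00/31.15 = 8.6998.
W = Q_C/COP_R = 2070/8.6998 = 238 W.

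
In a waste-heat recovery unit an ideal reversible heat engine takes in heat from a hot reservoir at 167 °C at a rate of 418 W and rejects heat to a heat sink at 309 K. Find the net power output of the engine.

Ẇ ≈ 124.6 W

T_H = 167 °C → 167 + 273.15 = 440.15 K.
The Carnot efficiency is η = 1 − T_C/T_H = 1 − 309.00/440.15 = 0.2980.
W = η·Q_H = 0.2980 × 418 = 124.6 W.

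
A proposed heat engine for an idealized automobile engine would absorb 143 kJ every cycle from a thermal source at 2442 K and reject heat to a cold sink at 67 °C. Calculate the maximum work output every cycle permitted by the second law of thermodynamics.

W_max ≈ 123.1 kJ

T_C = 67 °C → 67 + 273.15 = 340.15 K.
No engine can exceed the Carnot limit: η_max = 1 − T_C/T_H = 1 − 340.15/2442.00 = 0.8607.
W_max = η_max · Q_H = 0.8607 × 143 = 123.1 kJ.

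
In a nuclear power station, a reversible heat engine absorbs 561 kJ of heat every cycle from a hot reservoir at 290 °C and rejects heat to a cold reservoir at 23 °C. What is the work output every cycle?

W ≈ 266 kJ

T_H = 290 °C → 290 + 273.15 = 563.15 K.
T_C = 23 °C → 23 + 273.15 = 296.15 K.
Carnot efficiency: η = 1 − T_C/T_H = 1 − 296.15/563.15 = 0.4741.
W = η·Q_H = 0.4741 × 561 = 266 kJ.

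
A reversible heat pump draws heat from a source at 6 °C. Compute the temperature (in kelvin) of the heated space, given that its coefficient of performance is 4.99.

T_C = 6 °C → 6 + 273.15 = 279.15 K.
COP_HP = T_H/(T_H − T_C) ⇒ T_H = T_C·COP_HP/(COP_HP − 1) = 279.15 × 4.99/(4.99 − 1) = 349 K.

T_H ≈ 349 K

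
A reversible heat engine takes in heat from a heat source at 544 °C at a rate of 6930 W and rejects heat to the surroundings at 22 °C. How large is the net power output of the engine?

Ẇ ≈ 4427 W

T_H = 544 °C → 544 + 273.15 = 817.15 K.
T_C = 22 °C → 22 + 273.15 = 295.15 K.
The Carnot efficiency is η = 1 − T_C/T_H = 1 − 295.15/817.15 = 0.6388.
W = η·Q_H = 0.6388 × 6930 = 4427 W.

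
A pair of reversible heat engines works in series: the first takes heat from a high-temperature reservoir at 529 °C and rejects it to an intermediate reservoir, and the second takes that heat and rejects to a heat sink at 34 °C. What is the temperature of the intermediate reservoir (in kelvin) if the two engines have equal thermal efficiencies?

T_H = 529 °C → 529 + 273.15 = 802.15 K.
T_C = 34 °C → 34 + 273.15 = 307.15 K.
Equal efficiencies require 1 − T_m/T_H = 1 − T_C/T_m, i.e. T_m/T_H = T_C/T_m, so T_m = √(T_H·T_C) = √(802.15 × 307.15) = 496 K.

T_m ≈ 496 K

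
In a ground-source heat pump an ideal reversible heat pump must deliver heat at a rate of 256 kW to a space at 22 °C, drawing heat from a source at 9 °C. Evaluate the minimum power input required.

T_H = 22 °C → 22 + 273.15 = 295.15 K.
T_C = 9 °C → 9 + 273.15 = 282.15 K.
The Carnot heat-pump COP is COP_HP = T_H/(T_H − T_C) = 295.15/13.00 = 22.7038.
W = Q_H/COP_HP = 256/22.7038 = 11.28 kW.

Ẇ_in ≈ 11.28 kW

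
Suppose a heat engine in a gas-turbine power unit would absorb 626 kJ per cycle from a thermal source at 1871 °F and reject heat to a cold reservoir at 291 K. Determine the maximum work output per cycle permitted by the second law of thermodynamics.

T_H = 1871 °F → (1871 − 32) × 5/9 = 1021.67 °C = 1294.82 K.
The upper bound on efficiency is η_max = 1 − T_C/T_H = 1 − 291.00/1294.82 = 0.7753.
W_max = η_max · Q_H = 0.7753 × 626 = 485 kJ.

W_max ≈ 485 kJ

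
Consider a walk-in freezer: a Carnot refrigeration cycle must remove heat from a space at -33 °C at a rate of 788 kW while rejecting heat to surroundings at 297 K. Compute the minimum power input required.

T_C = -33 °C → -33 + 273.15 = 240.15 K.
Carnot COP: COP_R = T_C/(T_H − T_C) = 240.15/56.85 = 4.2243.
W = Q_C/COP_R = 788/4.2243 = 186.5 kW.

Ẇ_in ≈ 186.5 kW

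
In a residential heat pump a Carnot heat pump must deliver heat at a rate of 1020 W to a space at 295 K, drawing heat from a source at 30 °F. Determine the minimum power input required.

T_C = 30 °F → (30 − 32) × 5/9 = -1.11 °C = 272.04 K.
COP_HP = T_H/(T_H − T_C) = 295.00/22.96 = 12.8478.
W = Q_H/COP_HP = 1020/12.8478 = 79.39 W.

Ẇ_in ≈ 79.39 W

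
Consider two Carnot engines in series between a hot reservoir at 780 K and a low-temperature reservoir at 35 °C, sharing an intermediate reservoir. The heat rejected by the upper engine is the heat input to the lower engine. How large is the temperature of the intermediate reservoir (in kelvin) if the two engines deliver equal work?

T_m ≈ 544 K

T_C = 35 °C → 35 + 273.15 = 308.15 K.
For reversible stages Q_m = Q_H·(T_m/T_H). Setting W₁ = Q_H(1 − T_m/T_H) equal to W₂ = Q_m(1 − T_C/T_m) = Q_H·(T_m − T_C)/T_H gives T_H − T_m = T_m − T_C, so T_m = (T_H + T_C)/2 = (780.00 + 308.15)/2 = 544 K.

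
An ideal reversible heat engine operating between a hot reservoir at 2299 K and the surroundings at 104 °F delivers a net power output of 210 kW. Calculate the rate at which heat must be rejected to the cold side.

T_C = 104 °F → (104 − 32) × 5/9 = 40.00 °C = 313.15 K.
Carnot efficiency: η = 1 − T_C/T_H = 1 − 313.15/2299.00 = 0.8638.
Since Q_C/Q_H = T_C/T_H and Q_H = W/η, Q_C = W·T_C/(T_H − T_C) = 210 × 313.15/1985.85 = 33.1 kW.

Q̇_C ≈ 33.1 kW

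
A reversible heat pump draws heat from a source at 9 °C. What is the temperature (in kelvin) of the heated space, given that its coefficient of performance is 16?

T_H ≈ 301 K

T_C = 9 °C → 9 + 273.15 = 282.15 K.
COP_HP = T_H/(T_H − T_C) ⇒ T_H = T_C·COP_HP/(COP_HP − 1) = 282.15 × 16/(16 − 1) = 301 K.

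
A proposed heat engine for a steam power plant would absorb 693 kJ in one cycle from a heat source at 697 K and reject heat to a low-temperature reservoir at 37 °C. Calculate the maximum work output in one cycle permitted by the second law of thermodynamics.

T_C = 37 °C → 37 + 273.15 = 310.15 K.
The upper bound on efficiency is η_max = 1 − T_C/T_H = 1 − 310.15/697.00 = 0.5550.
W_max = η_max · Q_H = 0.5550 × 693 = 384.6 kJ.

W_max ≈ 384.6 kJ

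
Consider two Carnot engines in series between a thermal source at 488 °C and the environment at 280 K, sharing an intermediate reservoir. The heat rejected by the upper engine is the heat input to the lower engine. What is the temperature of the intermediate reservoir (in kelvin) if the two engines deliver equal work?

T_m ≈ 520.6 K

T_H = 488 °C → 488 + 273.15 = 761.15 K.
For reversible stages Q_m = Q_H·(T_m/T_H). Setting W₁ = Q_H(1 − T_m/T_H) equal to W₂ = Q_m(1 − T_C/T_m) = Q_H·(T_m − T_C)/T_H gives T_H − T_m = T_m − T_C, so T_m = (T_H + T_C)/2 = (761.15 + 280.00)/2 = 520.6 K.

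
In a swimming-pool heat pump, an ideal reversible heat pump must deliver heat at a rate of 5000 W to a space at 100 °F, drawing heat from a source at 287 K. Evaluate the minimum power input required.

Ẇ_in ≈ 384.8 W

T_H = 100 °F → (100 − 32) × 5/9 = 37.78 °C = 310.93 K.
COP_HP = T_H/(T_H − T_C) = 310.93/23.93 = 12.9944.
W = Q_H/COP_HP = 5000/12.9944 = 384.8 W.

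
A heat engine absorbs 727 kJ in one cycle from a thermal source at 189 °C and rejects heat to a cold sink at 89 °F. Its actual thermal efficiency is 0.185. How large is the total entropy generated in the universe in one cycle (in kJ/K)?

ΔS_univ ≈ 0.3707 kJ/K

T_H = 189 °C → 189 + 273.15 = 462.15 K.
T_C = 89 °F → (89 − 32) × 5/9 = 31.67 °C = 304.82 K.
W = η·Q_H = 0.185 × 727 = 134.5 kJ, so Q_C = Q_H − W = 592.5 kJ.
Reservoir entropy changes: ΔS_H = −Q_H/T_H = −727/462.15 = -1.573 kJ/K and ΔS_C = +Q_C/T_C = 592.5/304.82 = 1.944 kJ/K.
ΔS_univ = −Q_H/T_H + Q_C/T_C = 0.3707 kJ/K (> 0, since η = 0.185 < η_Carnot = 0.340).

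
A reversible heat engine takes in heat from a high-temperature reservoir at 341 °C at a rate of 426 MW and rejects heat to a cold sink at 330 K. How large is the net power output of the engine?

T_H = 341 °C → 341 + 273.15 = 614.15 K.
η_rev = 1 − T_C/T_H = 1 − 330.00/614.15 = 0.4627.
W = η·Q_H = 0.4627 × 426 = 197 MW.

Ẇ ≈ 197 MW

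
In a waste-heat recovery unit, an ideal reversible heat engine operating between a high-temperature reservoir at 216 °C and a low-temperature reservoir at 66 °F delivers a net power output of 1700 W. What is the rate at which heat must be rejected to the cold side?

T_H = 216 °C → 216 + 273.15 = 489.15 K.
T_C = 66 °F → (66 − 32) × 5/9 = 18.89 °C = 292.04 K.
For a reversible engine, η = 1 − T_C/T_H = 1 − 292.04/489.15 = 0.4030.
Since Q_C/Q_H = T_C/T_H and Q_H = W/η, Q_C = W·T_C/(T_H − T_C) = 1700 × 292.04/197.11 = 2520 W.

Q̇_C ≈ 2520 W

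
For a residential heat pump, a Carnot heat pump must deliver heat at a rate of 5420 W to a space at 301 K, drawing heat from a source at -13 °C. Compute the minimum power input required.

Ẇ_in ≈ 736 W

T_C = -13 °C → -13 + 273.15 = 260.15 K.
COP_HP = T_H/(T_H − T_C) = 301.00/40.85 = 7.3684.
W = Q_H/COP_HP = 5420/7.3684 = 736 W.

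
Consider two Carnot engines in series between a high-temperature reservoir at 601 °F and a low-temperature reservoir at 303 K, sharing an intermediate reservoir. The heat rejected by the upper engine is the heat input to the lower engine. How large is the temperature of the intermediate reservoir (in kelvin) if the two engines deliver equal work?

T_H = 601 °F → (601 − 32) × 5/9 = 316.11 °C = 589.26 K.
For reversible stages Q_m = Q_H·(T_m/T_H). Setting W₁ = Q_H(1 − T_m/T_H) equal to W₂ = Q_m(1 − T_C/T_m) = Q_H·(T_m − T_C)/T_H gives T_H − T_m = T_m − T_C, so T_m = (T_H + T_C)/2 = (589.26 + 303.00)/2 = 446.1 K.

T_m ≈ 446.1 K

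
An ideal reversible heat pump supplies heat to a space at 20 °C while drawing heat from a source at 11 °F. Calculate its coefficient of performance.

COP_HP ≈ 9.26

T_H = 20 °C → 20 + 273.15 = 293.15 K.
T_C = 11 °F → (11 − 32) × 5/9 = -11.67 °C = 261.48 K.
The Carnot heat-pump COP is COP_HP = T_H/(T_H − T_C) = 293.15/(293.15 − 261.48) = 9.26.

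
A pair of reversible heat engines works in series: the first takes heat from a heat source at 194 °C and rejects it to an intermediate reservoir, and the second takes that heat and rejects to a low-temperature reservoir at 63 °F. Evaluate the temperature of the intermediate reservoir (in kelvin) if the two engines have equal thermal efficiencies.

T_H = 194 °C → 194 + 273.15 = 467.15 K.
T_C = 63 °F → (63 − 32) × 5/9 = 17.22 °C = 290.37 K.
Equal efficiencies require 1 − T_m/T_H = 1 − T_C/T_m, i.e. T_m/T_H = T_C/T_m, so T_m = √(T_H·T_C) = √(467.15 × 290.37) = 368 K.

T_m ≈ 368 K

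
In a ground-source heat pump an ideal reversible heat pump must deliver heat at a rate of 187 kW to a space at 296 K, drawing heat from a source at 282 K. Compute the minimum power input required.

COP_HP = T_H/(T_H − T_C) = 296.00/14.00 = 21.1429.
W = Q_H/COP_HP = 187/21.1429 = 8.84 kW.

Ẇ_in ≈ 8.84 kW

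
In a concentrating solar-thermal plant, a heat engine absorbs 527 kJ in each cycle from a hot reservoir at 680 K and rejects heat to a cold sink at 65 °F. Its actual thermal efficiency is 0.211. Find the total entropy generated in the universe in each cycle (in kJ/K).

ΔS_univ ≈ 0.6515 kJ/K

T_C = 65 °F → (65 − 32) × 5/9 = 18.33 °C = 291.48 K.
W = η·Q_H = 0.211 × 527 = 111.2 kJ, so Q_C = Q_H − W = 415.8 kJ.
Entropy balance on the reservoirs: −Q_H/T_H = -0.7750 kJ/K, +Q_C/T_C = 1.427 kJ/K.
ΔS_univ = −Q_H/T_H + Q_C/T_C = 0.6515 kJ/K (> 0, since η = 0.211 < η_Carnot = 0.571).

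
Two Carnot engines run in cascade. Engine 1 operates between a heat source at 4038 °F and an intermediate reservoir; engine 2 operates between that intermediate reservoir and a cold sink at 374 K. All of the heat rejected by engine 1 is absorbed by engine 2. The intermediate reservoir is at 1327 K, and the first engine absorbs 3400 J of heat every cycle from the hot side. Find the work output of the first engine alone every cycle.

W₁ ≈ 1594 J

T_H = 4038 °F → (4038 − 32) × 5/9 = 2225.56 °C = 2498.71 K.
First-stage efficiency η₁ = 1 − T_m/T_H = 1 − 1327.00/2498.71 = 0.4689.
W₁ = η₁·Q_H = 0.4689 × 3400 = 1594 J.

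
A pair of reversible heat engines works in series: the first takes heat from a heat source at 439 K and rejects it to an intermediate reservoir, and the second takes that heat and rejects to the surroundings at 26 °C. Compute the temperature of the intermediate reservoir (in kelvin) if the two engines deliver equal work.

T_m ≈ 369.1 K

T_C = 26 °C → 26 + 273.15 = 299.15 K.
For reversible stages Q_m = Q_H·(T_m/T_H). Setting W₁ = Q_H(1 − T_m/T_H) equal to W₂ = Q_m(1 − T_C/T_m) = Q_H·(T_m − T_C)/T_H gives T_H − T_m = T_m − T_C, so T_m = (T_H + T_C)/2 = (439.00 + 299.15)/2 = 369.1 K.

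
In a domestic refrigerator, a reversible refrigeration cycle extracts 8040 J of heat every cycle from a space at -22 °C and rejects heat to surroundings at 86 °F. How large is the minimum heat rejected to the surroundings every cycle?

Q_H ≈ 9705 J

T_H = 86 °F → (86 − 32) × 5/9 = 30.00 °C = 303.15 K.
T_C = -22 °C → -22 + 273.15 = 251.15 K.
For a reversible cycle Q_H/Q_C = T_H/T_C, so Q_H = Q_C·T_H/T_C = 8040 × 303.15/251.15 = 9705 J.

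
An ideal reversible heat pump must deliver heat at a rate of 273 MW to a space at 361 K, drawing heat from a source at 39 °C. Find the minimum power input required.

Ẇ_in ≈ 36.94 MW

T_C = 39 °C → 39 + 273.15 = 312.15 K.
COP_HP = T_H/(T_H − T_C) = 361.00/48.85 = 7.3900.
W = Q_H/COP_HP = 273/7.3900 = 36.94 MW.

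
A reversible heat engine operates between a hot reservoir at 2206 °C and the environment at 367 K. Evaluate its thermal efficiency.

T_H = 2206 °C → 2206 + 273.15 = 2479.15 K.
For a reversible engine, η = 1 − T_C/T_H = 1 − 367.00/2479.15 = 0.8520.

η ≈ 0.8520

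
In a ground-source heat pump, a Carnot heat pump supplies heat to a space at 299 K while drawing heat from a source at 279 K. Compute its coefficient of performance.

COP_HP ≈ 14.9

For a reversible heat pump, COP_HP = T_H/(T_H − T_C) = 299.00/(299.00 − 279.00) = 14.9.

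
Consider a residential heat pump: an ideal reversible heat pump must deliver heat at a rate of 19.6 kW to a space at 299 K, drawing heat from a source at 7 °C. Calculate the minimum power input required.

Ẇ_in ≈ 1.24 kW

T_C = 7 °C → 7 + 273.15 = 280.15 K.
The Carnot heat-pump COP is COP_HP = T_H/(T_H − T_C) = 299.00/18.85 = 15.8621.
W = Q_H/COP_HP = 19.6/15.8621 = 1.24 kW.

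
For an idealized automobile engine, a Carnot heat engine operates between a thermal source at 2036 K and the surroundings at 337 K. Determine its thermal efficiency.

η ≈ 0.834

η_rev = 1 − T_C/T_H = 1 − 337.00/2036.00 = 0.834.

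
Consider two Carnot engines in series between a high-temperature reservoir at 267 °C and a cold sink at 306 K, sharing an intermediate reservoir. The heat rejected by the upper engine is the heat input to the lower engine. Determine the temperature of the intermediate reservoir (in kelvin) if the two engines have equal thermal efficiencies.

T_m ≈ 406.6 K

T_H = 267 °C → 267 + 273.15 = 540.15 K.
Equal efficiencies require 1 − T_m/T_H = 1 − T_C/T_m, i.e. T_m/T_H = T_C/T_m, so T_m = √(T_H·T_C) = √(540.15 × 306.00) = 406.6 K.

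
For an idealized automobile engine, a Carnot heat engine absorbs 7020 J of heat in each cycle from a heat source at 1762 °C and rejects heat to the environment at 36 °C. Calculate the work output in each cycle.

W ≈ 5950 J

T_H = 1762 °C → 1762 + 273.15 = 2035.15 K.
T_C = 36 °C → 36 + 273.15 = 309.15 K.
For a reversible engine, η = 1 − T_C/T_H = 1 − 309.15/2035.15 = 0.8481.
W = η·Q_H = 0.8481 × 7020 = 5950 J.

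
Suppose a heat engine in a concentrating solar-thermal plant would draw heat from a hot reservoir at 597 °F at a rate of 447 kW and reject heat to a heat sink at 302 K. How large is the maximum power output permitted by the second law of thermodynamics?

T_H = 597 °F → (597 − 32) × 5/9 = 313.89 °C = 587.04 K.
No engine can exceed the Carnot limit: η_max = 1 − T_C/T_H = 1 − 302.00/587.04 = 0.4856.
W_max = η_max · Q_H = 0.4856 × 447 = 217.0 kW.

Ẇ_max ≈ 217.0 kW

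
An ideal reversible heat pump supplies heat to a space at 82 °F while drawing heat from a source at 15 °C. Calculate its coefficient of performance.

COP_HP ≈ 23.6

T_H = 82 °F → (82 − 32) × 5/9 = 27.78 °C = 300.93 K.
T_C = 15 °C → 15 + 273.15 = 288.15 K.
COP_HP = T_H/(T_H − T_C) = 300.93/(300.93 − 288.15) = 23.6.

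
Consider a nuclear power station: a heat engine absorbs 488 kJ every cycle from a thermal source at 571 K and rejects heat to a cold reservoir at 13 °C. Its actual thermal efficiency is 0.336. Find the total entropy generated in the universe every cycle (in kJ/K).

T_C = 13 °C → 13 + 273.15 = 286.15 K.
W = η·Q_H = 0.336 × 488 = 164.0 kJ, so Q_C = Q_H − W = 324.0 kJ.
Entropy balance on the reservoirs: −Q_H/T_H = -0.8546 kJ/K, +Q_C/T_C = 1.132 kJ/K.
ΔS_univ = −Q_H/T_H + Q_C/T_C = 0.278 kJ/K (> 0, since η = 0.336 < η_Carnot = 0.499).

ΔS_univ ≈ 0.278 kJ/K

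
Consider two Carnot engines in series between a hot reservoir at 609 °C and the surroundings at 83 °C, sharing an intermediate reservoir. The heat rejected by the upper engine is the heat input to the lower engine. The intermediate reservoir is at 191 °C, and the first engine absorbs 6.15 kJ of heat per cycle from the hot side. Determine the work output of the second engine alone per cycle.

T_H = 609 °C → 609 + 273.15 = 882.15 K.
T_C = 83 °C → 83 + 273.15 = 356.15 K.
T_m = 191 °C → 191 + 273.15 = 464.15 K.
Heat entering the second stage: Q_m = Q_H·(T_m/T_H) = 6.15 × 464.15/882.15 = 3.24 kJ.
Second-stage efficiency η₂ = 1 − T_C/T_m = 1 − 356.15/464.15 = 0.2327, so W₂ = η₂·Q_m = 0.753 kJ.

W₂ ≈ 0.753 kJ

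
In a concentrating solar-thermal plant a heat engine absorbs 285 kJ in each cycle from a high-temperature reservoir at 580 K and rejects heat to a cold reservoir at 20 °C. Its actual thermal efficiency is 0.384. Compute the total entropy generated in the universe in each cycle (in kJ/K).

T_C = 20 °C → 20 + 273.15 = 293.15 K.
W = η·Q_H = 0.384 × 285 = 109.4 kJ, so Q_C = Q_H − W = 175.6 kJ.
The hot reservoir loses entropy Q_H/T_H = 285/580.00 = 0.4914 kJ/K; the cold reservoir gains Q_C/T_C = 175.6/293.15 = 0.5989 kJ/K.
ΔS_univ = −Q_H/T_H + Q_C/T_C = 0.107 kJ/K (> 0, since η = 0.384 < η_Carnot = 0.495).

ΔS_univ ≈ 0.107 kJ/K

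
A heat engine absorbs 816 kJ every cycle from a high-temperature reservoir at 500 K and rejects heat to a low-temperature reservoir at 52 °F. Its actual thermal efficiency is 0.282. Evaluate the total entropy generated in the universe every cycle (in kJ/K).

ΔS_univ ≈ 0.429 kJ/K

T_C = 52 °F → (52 − 32) × 5/9 = 11.11 °C = 284.26 K.
W = η·Q_H = 0.282 × 816 = 230.1 kJ, so Q_C = Q_H − W = 585.9 kJ.
Entropy balance on the reservoirs: −Q_H/T_H = -1.632 kJ/K, +Q_C/T_C = 2.061 kJ/K.
ΔS_univ = −Q_H/T_H + Q_C/T_C = 0.429 kJ/K (> 0, since η = 0.282 < η_Carnot = 0.431).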